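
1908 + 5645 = 7553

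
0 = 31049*0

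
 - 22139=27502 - 49641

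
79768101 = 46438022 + 33330079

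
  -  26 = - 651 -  - 625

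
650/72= 325/36 =9.03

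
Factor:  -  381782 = -2^1*190891^1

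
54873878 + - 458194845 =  - 403320967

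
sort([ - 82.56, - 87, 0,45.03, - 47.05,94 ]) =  [ -87, - 82.56,  -  47.05,0,45.03, 94]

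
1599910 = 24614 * 65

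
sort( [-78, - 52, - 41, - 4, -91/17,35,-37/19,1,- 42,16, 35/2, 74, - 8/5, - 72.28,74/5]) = [ - 78, - 72.28, - 52,-42, - 41, - 91/17, - 4, - 37/19, - 8/5, 1, 74/5, 16, 35/2, 35,74]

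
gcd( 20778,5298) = 6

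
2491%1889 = 602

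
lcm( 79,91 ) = 7189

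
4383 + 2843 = 7226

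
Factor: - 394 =-2^1*197^1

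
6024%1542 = 1398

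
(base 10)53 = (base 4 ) 311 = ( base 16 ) 35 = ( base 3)1222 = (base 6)125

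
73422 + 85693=159115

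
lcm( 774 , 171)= 14706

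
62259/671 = 92  +  527/671 = 92.79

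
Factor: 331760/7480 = 2^1 *13^1 * 17^ ( - 1) * 29^1 = 754/17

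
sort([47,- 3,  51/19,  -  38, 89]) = [-38, - 3,51/19, 47,89 ] 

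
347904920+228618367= 576523287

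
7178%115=48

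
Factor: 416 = 2^5*13^1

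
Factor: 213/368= 2^(-4)*3^1*23^( - 1 ) * 71^1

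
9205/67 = 137+26/67 = 137.39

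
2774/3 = 924 + 2/3=924.67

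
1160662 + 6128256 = 7288918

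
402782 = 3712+399070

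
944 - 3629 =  - 2685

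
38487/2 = 19243 + 1/2 = 19243.50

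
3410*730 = 2489300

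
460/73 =460/73 = 6.30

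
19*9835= 186865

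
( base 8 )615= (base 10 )397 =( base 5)3042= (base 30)d7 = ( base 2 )110001101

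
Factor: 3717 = 3^2*7^1*59^1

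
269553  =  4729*57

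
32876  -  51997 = -19121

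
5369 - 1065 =4304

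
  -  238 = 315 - 553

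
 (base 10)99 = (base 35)2T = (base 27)3i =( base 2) 1100011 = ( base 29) 3C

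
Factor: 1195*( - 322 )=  - 2^1*5^1*7^1*23^1*239^1=- 384790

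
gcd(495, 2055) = 15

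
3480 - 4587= - 1107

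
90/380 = 9/38=0.24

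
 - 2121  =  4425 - 6546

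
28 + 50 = 78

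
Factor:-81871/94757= - 13^( - 1)*19^1*31^1*37^( - 1)* 139^1*197^( - 1) 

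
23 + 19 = 42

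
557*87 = 48459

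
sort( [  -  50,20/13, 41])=[ - 50,20/13, 41 ] 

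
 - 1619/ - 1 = 1619/1 = 1619.00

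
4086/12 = 681/2  =  340.50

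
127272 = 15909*8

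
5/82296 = 5/82296 = 0.00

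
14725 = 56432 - 41707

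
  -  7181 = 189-7370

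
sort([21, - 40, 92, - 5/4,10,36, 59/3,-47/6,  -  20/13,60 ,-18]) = [ - 40, - 18,  -  47/6,  -  20/13 ,-5/4,10,59/3 , 21,36, 60,92 ]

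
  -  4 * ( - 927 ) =3708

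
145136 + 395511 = 540647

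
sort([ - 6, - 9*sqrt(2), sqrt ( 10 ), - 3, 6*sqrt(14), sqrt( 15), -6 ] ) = [ - 9*sqrt ( 2), - 6, - 6 ,-3,sqrt( 10), sqrt(15 ) , 6*sqrt(14)]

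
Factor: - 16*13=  - 208 = - 2^4*13^1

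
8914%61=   8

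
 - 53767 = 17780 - 71547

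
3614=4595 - 981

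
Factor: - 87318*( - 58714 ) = 2^2*3^4*7^2*11^1*31^1  *947^1  =  5126789052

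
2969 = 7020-4051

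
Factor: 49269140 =2^2*5^1*79^1*31183^1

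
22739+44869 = 67608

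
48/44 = 1 + 1/11 = 1.09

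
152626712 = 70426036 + 82200676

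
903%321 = 261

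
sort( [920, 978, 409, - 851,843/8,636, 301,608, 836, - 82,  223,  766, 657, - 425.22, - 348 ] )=[ - 851,  -  425.22, - 348, - 82, 843/8,223,301,409, 608, 636,  657,766, 836 , 920,978] 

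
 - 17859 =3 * (-5953)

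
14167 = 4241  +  9926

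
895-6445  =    -  5550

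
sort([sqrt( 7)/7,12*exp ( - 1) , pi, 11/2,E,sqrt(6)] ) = [sqrt(7)/7, sqrt (6 ), E , pi, 12*exp ( - 1), 11/2]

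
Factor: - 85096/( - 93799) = 2^3*11^1*97^ ( - 1)= 88/97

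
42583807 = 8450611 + 34133196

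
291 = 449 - 158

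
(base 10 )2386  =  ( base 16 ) 952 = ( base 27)37a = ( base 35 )1X6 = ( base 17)846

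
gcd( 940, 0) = 940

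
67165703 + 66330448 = 133496151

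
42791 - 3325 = 39466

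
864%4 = 0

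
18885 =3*6295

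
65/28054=5/2158= 0.00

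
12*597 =7164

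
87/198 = 29/66 = 0.44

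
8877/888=9 + 295/296 = 10.00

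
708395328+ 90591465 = 798986793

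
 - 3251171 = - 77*42223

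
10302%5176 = 5126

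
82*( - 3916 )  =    -  321112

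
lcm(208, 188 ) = 9776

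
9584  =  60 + 9524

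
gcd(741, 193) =1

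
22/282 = 11/141 = 0.08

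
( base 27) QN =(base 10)725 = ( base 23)18c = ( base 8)1325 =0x2D5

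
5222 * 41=214102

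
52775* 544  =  28709600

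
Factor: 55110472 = 2^3*6888809^1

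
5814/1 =5814 =5814.00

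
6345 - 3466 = 2879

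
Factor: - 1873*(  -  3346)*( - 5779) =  - 2^1*7^1 * 239^1*1873^1*5779^1 = - 36217328182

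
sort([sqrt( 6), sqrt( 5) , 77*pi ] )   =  [sqrt(5 ), sqrt( 6),77*pi ]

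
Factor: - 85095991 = - 47^1 * 1810553^1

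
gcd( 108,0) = 108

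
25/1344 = 25/1344  =  0.02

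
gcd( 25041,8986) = 1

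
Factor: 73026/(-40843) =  - 2^1*3^2*11^( - 1)*47^(- 1)*79^( - 1 )*4057^1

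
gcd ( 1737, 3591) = 9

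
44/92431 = 44/92431 =0.00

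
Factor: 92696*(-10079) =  - 934282984 = - 2^3 * 10079^1*11587^1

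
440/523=440/523 = 0.84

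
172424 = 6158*28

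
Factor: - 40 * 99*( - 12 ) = 47520 = 2^5 * 3^3*5^1 * 11^1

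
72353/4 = 72353/4 = 18088.25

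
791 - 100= 691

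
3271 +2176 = 5447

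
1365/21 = 65 = 65.00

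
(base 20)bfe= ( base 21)aea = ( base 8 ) 11152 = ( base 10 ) 4714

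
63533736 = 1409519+62124217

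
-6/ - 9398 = 3/4699 = 0.00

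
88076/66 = 44038/33 =1334.48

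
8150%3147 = 1856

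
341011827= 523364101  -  182352274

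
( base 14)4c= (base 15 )48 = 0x44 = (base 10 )68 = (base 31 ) 26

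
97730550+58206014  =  155936564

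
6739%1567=471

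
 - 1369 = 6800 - 8169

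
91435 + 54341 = 145776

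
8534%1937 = 786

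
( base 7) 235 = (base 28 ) 4C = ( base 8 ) 174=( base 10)124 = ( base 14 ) 8c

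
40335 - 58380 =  - 18045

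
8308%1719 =1432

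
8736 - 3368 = 5368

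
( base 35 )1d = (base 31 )1H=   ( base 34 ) 1e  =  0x30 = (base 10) 48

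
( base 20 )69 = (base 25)54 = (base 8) 201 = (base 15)89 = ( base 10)129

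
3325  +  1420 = 4745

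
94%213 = 94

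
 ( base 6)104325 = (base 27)c0h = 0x223D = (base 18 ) 190H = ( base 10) 8765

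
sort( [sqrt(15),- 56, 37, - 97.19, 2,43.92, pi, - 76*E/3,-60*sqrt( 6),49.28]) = [ - 60*sqrt (6 ), - 97.19,-76* E/3,- 56,2,pi,sqrt (15), 37,43.92, 49.28 ] 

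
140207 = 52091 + 88116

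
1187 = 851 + 336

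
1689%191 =161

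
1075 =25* 43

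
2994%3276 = 2994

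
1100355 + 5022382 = 6122737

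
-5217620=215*( - 24268 ) 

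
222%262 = 222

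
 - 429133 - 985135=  - 1414268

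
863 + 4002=4865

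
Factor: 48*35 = 1680 = 2^4*3^1*5^1*7^1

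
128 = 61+67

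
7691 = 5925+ 1766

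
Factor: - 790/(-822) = 395/411  =  3^( - 1) *5^1*79^1  *137^( - 1 )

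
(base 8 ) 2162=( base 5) 14023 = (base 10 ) 1138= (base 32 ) 13i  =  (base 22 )27g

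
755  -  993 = -238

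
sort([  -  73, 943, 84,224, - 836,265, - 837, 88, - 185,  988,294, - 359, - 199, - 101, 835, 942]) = [ - 837, - 836, - 359, - 199, - 185,-101, - 73 , 84,88,  224,265,294, 835,942,  943,988]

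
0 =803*0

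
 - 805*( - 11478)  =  9239790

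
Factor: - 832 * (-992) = 2^11*13^1*31^1 = 825344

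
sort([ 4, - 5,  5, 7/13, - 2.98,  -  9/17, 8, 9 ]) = [ - 5,-2.98,  -  9/17, 7/13, 4,  5, 8,9]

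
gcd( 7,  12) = 1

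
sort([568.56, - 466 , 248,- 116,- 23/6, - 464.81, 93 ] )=[ - 466,-464.81, - 116, - 23/6,93,248,568.56]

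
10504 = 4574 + 5930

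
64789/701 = 64789/701 = 92.42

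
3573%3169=404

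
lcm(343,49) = 343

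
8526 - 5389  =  3137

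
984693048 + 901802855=1886495903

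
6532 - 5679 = 853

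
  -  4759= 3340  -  8099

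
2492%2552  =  2492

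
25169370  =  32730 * 769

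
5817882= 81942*71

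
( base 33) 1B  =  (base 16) 2C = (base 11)40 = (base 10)44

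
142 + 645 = 787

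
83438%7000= 6438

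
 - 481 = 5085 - 5566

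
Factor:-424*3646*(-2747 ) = 2^4*41^1*53^1*67^1*1823^1 = 4246598288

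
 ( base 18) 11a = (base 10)352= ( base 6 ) 1344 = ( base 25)E2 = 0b101100000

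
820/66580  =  41/3329 = 0.01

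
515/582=515/582 = 0.88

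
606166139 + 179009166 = 785175305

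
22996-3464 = 19532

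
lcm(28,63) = 252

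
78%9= 6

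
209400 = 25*8376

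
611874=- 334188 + 946062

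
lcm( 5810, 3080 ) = 255640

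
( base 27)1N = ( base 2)110010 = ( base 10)50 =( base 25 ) 20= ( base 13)3B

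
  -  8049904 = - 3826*2104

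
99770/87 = 99770/87 = 1146.78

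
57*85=4845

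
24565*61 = 1498465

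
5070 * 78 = 395460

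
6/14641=6/14641 = 0.00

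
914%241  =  191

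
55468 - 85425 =-29957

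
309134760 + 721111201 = 1030245961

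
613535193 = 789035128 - 175499935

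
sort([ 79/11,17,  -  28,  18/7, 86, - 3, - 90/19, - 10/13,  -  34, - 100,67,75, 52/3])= [  -  100, - 34, - 28, - 90/19,-3, - 10/13, 18/7,79/11 , 17, 52/3,67, 75 , 86]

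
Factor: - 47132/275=  -  2^2 * 5^ ( -2 )*11^(  -  1) * 11783^1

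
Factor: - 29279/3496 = - 67/8 = -2^( - 3)*67^1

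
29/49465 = 29/49465 = 0.00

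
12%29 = 12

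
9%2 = 1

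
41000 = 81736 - 40736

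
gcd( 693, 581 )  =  7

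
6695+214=6909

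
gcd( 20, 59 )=1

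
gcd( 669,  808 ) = 1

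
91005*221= 20112105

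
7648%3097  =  1454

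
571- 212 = 359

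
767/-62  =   - 767/62 = - 12.37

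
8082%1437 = 897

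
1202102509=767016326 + 435086183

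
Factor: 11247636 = 2^2*3^1 *419^1 * 2237^1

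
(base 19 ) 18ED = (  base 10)10026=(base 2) 10011100101010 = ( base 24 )h9i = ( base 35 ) 86G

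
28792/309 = 93 + 55/309= 93.18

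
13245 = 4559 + 8686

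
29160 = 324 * 90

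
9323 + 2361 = 11684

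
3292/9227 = 3292/9227 = 0.36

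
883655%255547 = 117014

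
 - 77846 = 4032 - 81878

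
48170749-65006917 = -16836168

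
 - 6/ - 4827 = 2/1609 = 0.00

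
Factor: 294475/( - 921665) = -5^1 * 11779^1*184333^( - 1) = - 58895/184333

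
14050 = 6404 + 7646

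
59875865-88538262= - 28662397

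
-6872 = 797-7669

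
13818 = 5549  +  8269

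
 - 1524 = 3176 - 4700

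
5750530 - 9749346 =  - 3998816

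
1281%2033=1281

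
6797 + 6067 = 12864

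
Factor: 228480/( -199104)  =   - 2^1 * 5^1*7^1 * 61^( - 1 )  =  -70/61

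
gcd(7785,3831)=3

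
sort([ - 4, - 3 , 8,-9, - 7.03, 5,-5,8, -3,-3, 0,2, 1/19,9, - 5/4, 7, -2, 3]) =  [-9, - 7.03, - 5, - 4, - 3,-3,-3, - 2, - 5/4, 0,  1/19,2,3, 5, 7, 8,  8 , 9]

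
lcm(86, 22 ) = 946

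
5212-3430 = 1782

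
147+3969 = 4116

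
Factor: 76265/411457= 5^1*7^1*257^( - 1)*1601^ ( - 1)*2179^1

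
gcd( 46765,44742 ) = 1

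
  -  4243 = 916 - 5159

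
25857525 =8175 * 3163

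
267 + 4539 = 4806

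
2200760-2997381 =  - 796621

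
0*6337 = 0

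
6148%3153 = 2995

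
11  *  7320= 80520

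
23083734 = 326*70809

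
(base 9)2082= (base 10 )1532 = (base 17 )552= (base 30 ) 1L2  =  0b10111111100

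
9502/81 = 9502/81 = 117.31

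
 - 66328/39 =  - 66328/39 =- 1700.72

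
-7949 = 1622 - 9571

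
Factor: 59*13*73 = 13^1*59^1*73^1 = 55991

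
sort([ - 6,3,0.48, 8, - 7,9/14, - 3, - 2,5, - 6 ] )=[-7,  -  6,-6,-3 , - 2, 0.48, 9/14,3 , 5,  8] 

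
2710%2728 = 2710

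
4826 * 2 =9652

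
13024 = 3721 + 9303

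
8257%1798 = 1065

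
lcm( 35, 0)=0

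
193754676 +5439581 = 199194257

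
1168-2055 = -887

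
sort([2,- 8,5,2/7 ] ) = [ - 8 , 2/7,2, 5]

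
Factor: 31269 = 3^1 *7^1*1489^1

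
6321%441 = 147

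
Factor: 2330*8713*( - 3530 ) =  - 2^2*5^2*233^1 *353^1  *8713^1=-71663553700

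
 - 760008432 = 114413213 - 874421645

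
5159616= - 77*( - 67008) 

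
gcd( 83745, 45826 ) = 1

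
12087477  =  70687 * 171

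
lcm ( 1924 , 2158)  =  159692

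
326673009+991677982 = 1318350991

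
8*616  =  4928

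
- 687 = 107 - 794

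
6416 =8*802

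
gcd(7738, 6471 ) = 1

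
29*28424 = 824296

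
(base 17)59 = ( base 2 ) 1011110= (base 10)94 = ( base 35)2O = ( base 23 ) 42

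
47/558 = 47/558 = 0.08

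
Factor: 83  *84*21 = 2^2*3^2  *7^2 *83^1 = 146412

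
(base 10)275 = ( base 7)542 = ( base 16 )113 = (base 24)BB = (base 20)df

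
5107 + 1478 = 6585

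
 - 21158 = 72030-93188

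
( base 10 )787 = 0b1100010011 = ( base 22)1dh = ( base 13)487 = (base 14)403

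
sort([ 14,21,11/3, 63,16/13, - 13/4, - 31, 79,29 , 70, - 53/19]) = [ - 31, - 13/4,-53/19, 16/13,11/3, 14 , 21,29, 63,70,79]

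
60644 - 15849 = 44795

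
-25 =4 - 29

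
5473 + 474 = 5947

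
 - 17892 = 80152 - 98044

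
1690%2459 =1690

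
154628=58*2666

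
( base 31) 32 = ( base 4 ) 1133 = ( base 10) 95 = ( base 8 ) 137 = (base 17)5a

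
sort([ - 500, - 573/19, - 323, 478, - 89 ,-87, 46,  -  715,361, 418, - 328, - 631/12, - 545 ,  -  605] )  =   [ - 715, - 605, - 545, - 500, - 328, - 323,  -  89, - 87, - 631/12, - 573/19, 46 , 361, 418,478] 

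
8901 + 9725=18626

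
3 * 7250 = 21750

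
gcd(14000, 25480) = 280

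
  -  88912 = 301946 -390858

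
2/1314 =1/657 = 0.00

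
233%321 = 233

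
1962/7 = 1962/7 = 280.29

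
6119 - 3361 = 2758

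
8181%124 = 121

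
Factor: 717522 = 2^1*3^1*13^1*9199^1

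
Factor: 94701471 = 3^1*31567157^1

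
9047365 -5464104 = 3583261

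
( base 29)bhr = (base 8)23053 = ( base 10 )9771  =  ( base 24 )GN3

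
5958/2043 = 662/227 = 2.92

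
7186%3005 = 1176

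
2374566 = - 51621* (-46) 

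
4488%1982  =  524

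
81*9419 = 762939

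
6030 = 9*670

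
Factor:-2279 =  - 43^1*53^1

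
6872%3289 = 294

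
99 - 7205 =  - 7106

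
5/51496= 5/51496 = 0.00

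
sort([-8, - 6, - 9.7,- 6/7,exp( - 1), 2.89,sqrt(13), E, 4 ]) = [ - 9.7, - 8, - 6,- 6/7,exp( - 1), E,2.89,sqrt( 13 ),4 ]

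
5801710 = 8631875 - 2830165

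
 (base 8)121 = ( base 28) 2P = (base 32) 2h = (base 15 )56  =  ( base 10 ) 81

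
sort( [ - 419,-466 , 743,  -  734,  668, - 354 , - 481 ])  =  [ - 734, - 481 ,-466 , - 419,-354, 668,743 ]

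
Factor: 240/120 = 2^1   =  2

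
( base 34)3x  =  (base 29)4J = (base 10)135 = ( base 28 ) 4n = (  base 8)207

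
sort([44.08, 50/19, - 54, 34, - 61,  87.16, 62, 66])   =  [ - 61, - 54, 50/19, 34, 44.08, 62,66, 87.16] 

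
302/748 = 151/374 = 0.40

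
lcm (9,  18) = 18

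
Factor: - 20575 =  - 5^2*823^1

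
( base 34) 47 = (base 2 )10001111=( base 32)4F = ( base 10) 143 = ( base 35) 43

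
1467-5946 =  - 4479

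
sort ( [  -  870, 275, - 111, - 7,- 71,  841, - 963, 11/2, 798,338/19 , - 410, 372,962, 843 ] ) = [-963, - 870,-410,  -  111, - 71, - 7 , 11/2,338/19,275,372,  798 , 841,843, 962] 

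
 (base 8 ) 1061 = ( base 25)mb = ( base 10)561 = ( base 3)202210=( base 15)276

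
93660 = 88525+5135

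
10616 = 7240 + 3376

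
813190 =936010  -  122820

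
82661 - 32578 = 50083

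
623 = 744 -121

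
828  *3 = 2484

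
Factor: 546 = 2^1*3^1*7^1*13^1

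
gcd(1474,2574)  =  22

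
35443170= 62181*570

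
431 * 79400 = 34221400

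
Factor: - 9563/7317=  - 3^( - 3)*73^1*131^1*271^( - 1 )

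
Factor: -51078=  - 2^1*3^1*8513^1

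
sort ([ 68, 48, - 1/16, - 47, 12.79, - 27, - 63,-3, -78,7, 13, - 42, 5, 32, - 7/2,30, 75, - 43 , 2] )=[ -78, - 63,- 47, - 43, - 42, - 27, - 7/2, -3,-1/16, 2,5, 7,12.79,13,30,32, 48, 68,75]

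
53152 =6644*8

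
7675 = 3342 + 4333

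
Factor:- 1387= - 19^1*73^1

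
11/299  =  11/299 = 0.04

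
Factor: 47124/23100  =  51/25 = 3^1*5^( - 2)*17^1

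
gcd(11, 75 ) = 1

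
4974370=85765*58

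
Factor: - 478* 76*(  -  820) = 2^5*5^1 *19^1*41^1*239^1 = 29788960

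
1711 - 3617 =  - 1906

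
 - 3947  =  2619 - 6566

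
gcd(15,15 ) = 15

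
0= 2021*0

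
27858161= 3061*9101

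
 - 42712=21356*( - 2) 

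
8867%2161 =223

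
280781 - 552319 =-271538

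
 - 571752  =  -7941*72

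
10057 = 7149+2908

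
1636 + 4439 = 6075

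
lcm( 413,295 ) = 2065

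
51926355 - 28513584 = 23412771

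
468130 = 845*554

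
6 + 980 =986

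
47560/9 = 5284 + 4/9 = 5284.44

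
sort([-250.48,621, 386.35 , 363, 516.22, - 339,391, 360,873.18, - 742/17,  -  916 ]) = [  -  916, - 339 ,-250.48, - 742/17 , 360,363,  386.35,391, 516.22, 621 , 873.18]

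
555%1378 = 555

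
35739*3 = 107217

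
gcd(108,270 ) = 54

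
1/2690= 1/2690 = 0.00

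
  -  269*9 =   -  2421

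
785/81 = 9 + 56/81 = 9.69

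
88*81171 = 7143048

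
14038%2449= 1793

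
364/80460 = 91/20115 = 0.00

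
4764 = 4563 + 201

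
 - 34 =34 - 68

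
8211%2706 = 93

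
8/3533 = 8/3533  =  0.00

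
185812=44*4223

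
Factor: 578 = 2^1*17^2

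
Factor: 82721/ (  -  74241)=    - 3^( - 2 )*73^( -1 )  *  113^( - 1)*82721^1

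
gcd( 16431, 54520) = 1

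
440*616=271040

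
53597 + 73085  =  126682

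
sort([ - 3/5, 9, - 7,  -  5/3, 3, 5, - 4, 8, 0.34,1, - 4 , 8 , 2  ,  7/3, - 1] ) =[ - 7, - 4, - 4, - 5/3, - 1, - 3/5,0.34,1,2,7/3, 3, 5, 8, 8,9 ] 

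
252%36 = 0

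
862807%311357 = 240093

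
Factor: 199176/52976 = 2^( - 1 )*3^1* 7^( - 1) *11^(-1) * 193^1 = 579/154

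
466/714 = 233/357 = 0.65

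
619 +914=1533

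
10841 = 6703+4138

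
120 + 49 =169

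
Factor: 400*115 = 2^4*5^3*23^1 =46000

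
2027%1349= 678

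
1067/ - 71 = - 16 + 69/71=- 15.03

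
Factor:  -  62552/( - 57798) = 31276/28899 =2^2 * 3^ (- 2) * 7^1*13^( - 2) * 19^(-1)*1117^1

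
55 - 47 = 8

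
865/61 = 865/61 = 14.18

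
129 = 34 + 95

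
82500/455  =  181+ 29/91  =  181.32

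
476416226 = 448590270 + 27825956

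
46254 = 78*593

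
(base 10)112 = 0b1110000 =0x70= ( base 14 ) 80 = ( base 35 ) 37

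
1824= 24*76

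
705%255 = 195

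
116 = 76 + 40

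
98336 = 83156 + 15180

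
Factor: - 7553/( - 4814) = 2^( - 1)*7^1*13^1*29^( - 1) =91/58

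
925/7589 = 925/7589 = 0.12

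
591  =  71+520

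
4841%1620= 1601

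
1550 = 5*310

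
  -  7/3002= - 1+2995/3002 = -0.00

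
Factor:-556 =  - 2^2*139^1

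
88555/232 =381 + 163/232 = 381.70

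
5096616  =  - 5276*( - 966)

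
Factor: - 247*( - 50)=2^1*5^2*13^1*19^1 = 12350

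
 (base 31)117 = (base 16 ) 3E7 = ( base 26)1CB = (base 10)999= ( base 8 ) 1747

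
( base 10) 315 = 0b100111011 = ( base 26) C3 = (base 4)10323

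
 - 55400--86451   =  31051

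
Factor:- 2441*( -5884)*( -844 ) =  - 2^4*211^1*1471^1*2441^1 = - 12122240336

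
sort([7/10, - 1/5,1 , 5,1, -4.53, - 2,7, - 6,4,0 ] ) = [ - 6, - 4.53, - 2, - 1/5, 0,7/10 , 1,1,4, 5, 7] 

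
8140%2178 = 1606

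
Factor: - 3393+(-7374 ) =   -  3^1*37^1*97^1  =  - 10767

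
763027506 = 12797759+750229747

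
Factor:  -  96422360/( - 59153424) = 12052795/7394178 = 2^( - 1) * 3^( - 1)*5^1*11^( - 1 ) * 23^(  -  1)*4871^ ( - 1)*2410559^1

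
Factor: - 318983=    - 7^1*45569^1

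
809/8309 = 809/8309 =0.10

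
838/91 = 9 + 19/91 = 9.21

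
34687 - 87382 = - 52695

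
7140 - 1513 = 5627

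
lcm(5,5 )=5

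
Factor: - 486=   -  2^1*3^5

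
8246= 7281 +965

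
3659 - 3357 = 302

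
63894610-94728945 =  - 30834335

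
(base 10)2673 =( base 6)20213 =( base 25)46n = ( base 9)3600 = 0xa71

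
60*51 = 3060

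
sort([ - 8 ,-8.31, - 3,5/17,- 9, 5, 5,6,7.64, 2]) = [-9,-8.31, - 8, - 3,  5/17, 2, 5,5 , 6, 7.64 ]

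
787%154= 17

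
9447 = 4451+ 4996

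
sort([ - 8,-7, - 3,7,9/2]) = [ - 8,-7,-3, 9/2,7 ] 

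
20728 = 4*5182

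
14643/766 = 14643/766= 19.12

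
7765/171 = 7765/171=45.41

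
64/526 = 32/263 =0.12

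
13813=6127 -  - 7686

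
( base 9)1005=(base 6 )3222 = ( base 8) 1336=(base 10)734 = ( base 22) 1b8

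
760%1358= 760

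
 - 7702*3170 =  - 24415340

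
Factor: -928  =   - 2^5 * 29^1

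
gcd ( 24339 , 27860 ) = 7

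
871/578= 871/578  =  1.51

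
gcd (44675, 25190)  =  5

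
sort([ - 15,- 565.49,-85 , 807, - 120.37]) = [ - 565.49,-120.37, - 85, - 15,807]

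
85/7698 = 85/7698= 0.01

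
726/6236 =363/3118 = 0.12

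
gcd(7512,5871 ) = 3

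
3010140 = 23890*126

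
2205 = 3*735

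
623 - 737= - 114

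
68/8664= 17/2166=0.01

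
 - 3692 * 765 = -2824380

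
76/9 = 76/9= 8.44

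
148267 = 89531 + 58736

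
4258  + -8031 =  - 3773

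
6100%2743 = 614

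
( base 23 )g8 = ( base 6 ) 1424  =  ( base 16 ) 178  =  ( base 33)bd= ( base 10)376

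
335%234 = 101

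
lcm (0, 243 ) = 0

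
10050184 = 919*10936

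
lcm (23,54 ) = 1242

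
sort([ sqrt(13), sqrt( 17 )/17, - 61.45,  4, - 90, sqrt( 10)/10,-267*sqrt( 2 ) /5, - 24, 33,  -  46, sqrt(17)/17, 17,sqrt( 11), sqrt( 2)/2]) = [ - 90,- 267*sqrt( 2)/5, - 61.45, - 46,  -  24,sqrt( 17) /17, sqrt( 17)/17,sqrt( 10)/10,sqrt(2)/2,sqrt( 11),  sqrt(13 ),4, 17,33 ]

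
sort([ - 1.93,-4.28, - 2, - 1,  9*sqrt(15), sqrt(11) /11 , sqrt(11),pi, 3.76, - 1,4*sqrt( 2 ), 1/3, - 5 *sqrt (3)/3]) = [ - 4.28, - 5  *  sqrt(3)/3, - 2 , - 1.93, - 1, - 1,sqrt(11 )/11,1/3 , pi,sqrt(11 ), 3.76, 4*sqrt(2),9*sqrt(15)] 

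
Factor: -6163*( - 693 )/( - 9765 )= - 5^( - 1)*11^1*31^( - 1) * 6163^1 = -  67793/155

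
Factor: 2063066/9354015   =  2^1*3^ ( - 3)*5^( - 1)*11^(-1 ) * 6299^ ( - 1)*1031533^1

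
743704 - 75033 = 668671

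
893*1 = 893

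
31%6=1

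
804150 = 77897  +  726253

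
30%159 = 30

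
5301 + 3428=8729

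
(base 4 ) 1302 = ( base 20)5E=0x72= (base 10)114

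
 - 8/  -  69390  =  4/34695 = 0.00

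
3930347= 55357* 71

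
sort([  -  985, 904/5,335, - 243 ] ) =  [-985 , - 243,904/5, 335 ] 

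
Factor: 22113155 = 5^1*107^1*41333^1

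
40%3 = 1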